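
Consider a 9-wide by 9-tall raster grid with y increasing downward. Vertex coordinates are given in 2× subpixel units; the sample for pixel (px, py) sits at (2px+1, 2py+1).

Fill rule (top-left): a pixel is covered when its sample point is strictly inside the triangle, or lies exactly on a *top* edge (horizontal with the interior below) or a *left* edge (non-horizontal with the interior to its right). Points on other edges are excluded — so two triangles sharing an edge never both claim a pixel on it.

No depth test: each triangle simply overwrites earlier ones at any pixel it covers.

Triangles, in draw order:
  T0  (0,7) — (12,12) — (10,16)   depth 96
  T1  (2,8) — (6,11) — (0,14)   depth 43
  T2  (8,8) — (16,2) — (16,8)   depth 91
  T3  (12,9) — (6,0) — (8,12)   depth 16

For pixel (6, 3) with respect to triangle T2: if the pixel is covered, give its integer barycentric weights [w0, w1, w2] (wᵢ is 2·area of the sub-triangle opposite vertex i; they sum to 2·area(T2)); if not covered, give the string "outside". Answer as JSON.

T0:
  2·area = 58
  edge (0, 7)→(12, 12): d=(12,5) right/bottom  bias=-1
  edge (12, 12)→(10, 16): d=(-2,4) right/bottom  bias=-1
  edge (10, 16)→(0, 7): d=(-10,-9) top-left  bias=+0
    (1,4)@(3, 9): e=[9,42,7] → #
    (2,4)@(5, 9): e=[-1,34,25] → ·
    (1,5)@(3, 11): e=[33,38,-13] → ·
    (2,5)@(5, 11): e=[23,30,5] → #
    (3,5)@(7, 11): e=[13,22,23] → #
    (4,5)@(9, 11): e=[3,14,41] → #
    (5,5)@(11, 11): e=[-7,6,59] → ·
    (2,6)@(5, 13): e=[47,26,-15] → ·
    (3,6)@(7, 13): e=[37,18,3] → #
    (5,6)@(11, 13): e=[17,2,39] → #
    (6,6)@(13, 13): e=[7,-6,57] → ·
    (3,7)@(7, 15): e=[61,14,-17] → ·
  covered (8 px):
    · · · · · · · · ·
    · · · · · · · · ·
    · · · · · · · · ·
    · · · · · · · · ·
    · # · · · · · · ·
    · · # # # · · · ·
    · · · # # # · · ·
    · · · · # · · · ·
    · · · · · · · · ·
T1:
  2·area = 30
  edge (2, 8)→(6, 11): d=(4,3) right/bottom  bias=-1
  edge (6, 11)→(0, 14): d=(-6,3) right/bottom  bias=-1
  edge (0, 14)→(2, 8): d=(2,-6) top-left  bias=+0
    (1,2)@(3, 5): e=[-15,45,0] → ·  [on edge]
    (1,4)@(3, 9): e=[1,21,8] → #
    (2,4)@(5, 9): e=[-5,15,20] → ·
    (0,5)@(1, 11): e=[15,15,0] → #  [on edge]
    (2,5)@(5, 11): e=[3,3,24] → #
    (3,5)@(7, 11): e=[-3,-3,36] → ·
    (0,6)@(1, 13): e=[23,3,4] → #
    (1,6)@(3, 13): e=[17,-3,16] → ·
    (2,6)@(5, 13): e=[11,-9,28] → ·
    (0,7)@(1, 15): e=[31,-9,8] → ·
  covered (5 px):
    · · · · · · · · ·
    · · · · · · · · ·
    · · · · · · · · ·
    · · · · · · · · ·
    · # · · · · · · ·
    # # # · · · · · ·
    # · · · · · · · ·
    · · · · · · · · ·
    · · · · · · · · ·
T2:
  2·area = 48
  edge (8, 8)→(16, 2): d=(8,-6) top-left  bias=+0
  edge (16, 2)→(16, 8): d=(0,6) right/bottom  bias=-1
  edge (16, 8)→(8, 8): d=(-8,0) right/bottom  bias=-1
    (7,1)@(15, 3): e=[2,6,40] → #
    (8,1)@(17, 3): e=[14,-6,40] → ·
    (6,2)@(13, 5): e=[6,18,24] → #
    (8,2)@(17, 5): e=[30,-6,24] → ·
    (5,3)@(11, 7): e=[10,30,8] → #
    (8,3)@(17, 7): e=[46,-6,8] → ·
    (5,4)@(11, 9): e=[26,30,-8] → ·
    (6,4)@(13, 9): e=[38,18,-8] → ·
    (7,4)@(15, 9): e=[50,6,-8] → ·
  covered (6 px):
    · · · · · · · · ·
    · · · · · · · # ·
    · · · · · · # # ·
    · · · · · # # # ·
    · · · · · · · · ·
    · · · · · · · · ·
    · · · · · · · · ·
    · · · · · · · · ·
    · · · · · · · · ·
T3:
  2·area = 54  (B↔C swapped to make it positive)
  edge (12, 9)→(8, 12): d=(-4,3) right/bottom  bias=-1
  edge (8, 12)→(6, 0): d=(-2,-12) top-left  bias=+0
  edge (6, 0)→(12, 9): d=(6,9) right/bottom  bias=-1
    (3,1)@(7, 3): e=[39,6,9] → #
    (4,1)@(9, 3): e=[33,30,-9] → ·
    (3,2)@(7, 5): e=[31,2,21] → #
    (4,2)@(9, 5): e=[25,26,3] → #
    (5,2)@(11, 5): e=[19,50,-15] → ·
    (3,3)@(7, 7): e=[23,-2,33] → ·
    (4,3)@(9, 7): e=[17,22,15] → #
    (5,3)@(11, 7): e=[11,46,-3] → ·
    (4,4)@(9, 9): e=[9,18,27] → #
    (5,4)@(11, 9): e=[3,42,9] → #
    (6,4)@(13, 9): e=[-3,66,-9] → ·
    (4,5)@(9, 11): e=[1,14,39] → #
  covered (7 px):
    · · · · · · · · ·
    · · · # · · · · ·
    · · · # # · · · ·
    · · · · # · · · ·
    · · · · # # · · ·
    · · · · # · · · ·
    · · · · · · · · ·
    · · · · · · · · ·
    · · · · · · · · ·

Final: [18,8,22]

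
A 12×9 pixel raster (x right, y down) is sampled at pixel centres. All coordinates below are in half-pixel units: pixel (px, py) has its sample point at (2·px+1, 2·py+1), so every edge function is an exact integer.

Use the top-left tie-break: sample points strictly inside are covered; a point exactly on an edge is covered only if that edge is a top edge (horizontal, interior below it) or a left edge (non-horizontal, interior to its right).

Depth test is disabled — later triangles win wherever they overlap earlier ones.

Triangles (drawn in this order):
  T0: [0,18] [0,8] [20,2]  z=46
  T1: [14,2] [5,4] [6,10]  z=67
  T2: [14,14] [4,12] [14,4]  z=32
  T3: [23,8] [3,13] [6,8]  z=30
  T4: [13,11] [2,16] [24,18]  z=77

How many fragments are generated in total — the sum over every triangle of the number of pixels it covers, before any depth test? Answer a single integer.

T0:
  2·area = 200
  edge (0, 18)→(0, 8): d=(0,-10) top-left  bias=+0
  edge (0, 8)→(20, 2): d=(20,-6) top-left  bias=+0
  edge (20, 2)→(0, 18): d=(-20,16) right/bottom  bias=-1
    (8,1)@(17, 3): e=[170,2,28] → #
    (9,1)@(19, 3): e=[190,14,-4] → ·
    (5,2)@(11, 5): e=[110,6,84] → #
    (6,2)@(13, 5): e=[130,18,52] → #
    (7,2)@(15, 5): e=[150,30,20] → #
    (8,2)@(17, 5): e=[170,42,-12] → ·
    (2,3)@(5, 7): e=[50,10,140] → #
    (3,3)@(7, 7): e=[70,22,108] → #
    (4,3)@(9, 7): e=[90,34,76] → #
    (7,3)@(15, 7): e=[150,70,-20] → ·
    (0,4)@(1, 9): e=[10,26,164] → #
    (1,4)@(3, 9): e=[30,38,132] → #
  covered (25 px):
    · · · · · · · · · · · ·
    · · · · · · · · # · · ·
    · · · · · # # # · · · ·
    · · # # # # # · · · · ·
    # # # # # # · · · · · ·
    # # # # · · · · · · · ·
    # # # · · · · · · · · ·
    # # · · · · · · · · · ·
    # · · · · · · · · · · ·
T1:
  2·area = 56  (B↔C swapped to make it positive)
  edge (14, 2)→(6, 10): d=(-8,8) right/bottom  bias=-1
  edge (6, 10)→(5, 4): d=(-1,-6) top-left  bias=+0
  edge (5, 4)→(14, 2): d=(9,-2) top-left  bias=+0
    (7,0)@(15, 1): e=[0,63,-7] → ·  [on edge]
    (5,1)@(11, 3): e=[16,37,3] → #
    (6,1)@(13, 3): e=[0,49,7] → ·  [on edge]
    (3,2)@(7, 5): e=[32,11,13] → #
    (4,2)@(9, 5): e=[16,23,17] → #
    (5,2)@(11, 5): e=[0,35,21] → ·  [on edge]
    (3,3)@(7, 7): e=[16,9,31] → #
    (4,3)@(9, 7): e=[0,21,35] → ·  [on edge]
    (3,4)@(7, 9): e=[0,7,49] → ·  [on edge]
    (2,5)@(5, 11): e=[0,-7,63] → ·  [on edge]
    (1,6)@(3, 13): e=[0,-21,77] → ·  [on edge]
    (0,7)@(1, 15): e=[0,-35,91] → ·  [on edge]
  covered (4 px):
    · · · · · · · · · · · ·
    · · · · · # · · · · · ·
    · · · # # · · · · · · ·
    · · · # · · · · · · · ·
    · · · · · · · · · · · ·
    · · · · · · · · · · · ·
    · · · · · · · · · · · ·
    · · · · · · · · · · · ·
    · · · · · · · · · · · ·
T2:
  2·area = 100
  edge (14, 14)→(4, 12): d=(-10,-2) top-left  bias=+0
  edge (4, 12)→(14, 4): d=(10,-8) top-left  bias=+0
  edge (14, 4)→(14, 14): d=(0,10) right/bottom  bias=-1
    (6,2)@(13, 5): e=[88,2,10] → #
    (7,2)@(15, 5): e=[92,18,-10] → ·
    (5,3)@(11, 7): e=[64,6,30] → #
    (7,3)@(15, 7): e=[72,38,-10] → ·
    (4,4)@(9, 9): e=[40,10,50] → #
    (7,4)@(15, 9): e=[52,58,-10] → ·
    (3,5)@(7, 11): e=[16,14,70] → #
    (7,5)@(15, 11): e=[32,78,-10] → ·
    (3,6)@(7, 13): e=[-4,34,70] → ·
    (4,6)@(9, 13): e=[0,50,50] → #  [on edge]
    (7,6)@(15, 13): e=[12,98,-10] → ·
    (4,7)@(9, 15): e=[-20,70,50] → ·
    (9,7)@(19, 15): e=[0,150,-50] → ·  [on edge]
  covered (13 px):
    · · · · · · · · · · · ·
    · · · · · · · · · · · ·
    · · · · · · # · · · · ·
    · · · · · # # · · · · ·
    · · · · # # # · · · · ·
    · · · # # # # · · · · ·
    · · · · # # # · · · · ·
    · · · · · · · · · · · ·
    · · · · · · · · · · · ·
T3:
  2·area = 85
  edge (23, 8)→(3, 13): d=(-20,5) right/bottom  bias=-1
  edge (3, 13)→(6, 8): d=(3,-5) top-left  bias=+0
  edge (6, 8)→(23, 8): d=(17,0) top-left  bias=+0
    (4,1)@(9, 3): e=[170,0,-85] → ·  [on edge]
    (3,4)@(7, 9): e=[60,8,17] → #
    (4,4)@(9, 9): e=[50,18,17] → #
    (5,4)@(11, 9): e=[40,28,17] → #
    (6,4)@(13, 9): e=[30,38,17] → #
    (7,4)@(15, 9): e=[20,48,17] → #
    (8,4)@(17, 9): e=[10,58,17] → #
    (9,4)@(19, 9): e=[0,68,17] → ·  [on edge]
    (2,5)@(5, 11): e=[30,4,51] → #
    (5,5)@(11, 11): e=[0,34,51] → ·  [on edge]
    (6,5)@(13, 11): e=[-10,44,51] → ·
    (7,5)@(15, 11): e=[-20,54,51] → ·
    (1,6)@(3, 13): e=[0,0,85] → ·  [on edge]
  covered (9 px):
    · · · · · · · · · · · ·
    · · · · · · · · · · · ·
    · · · · · · · · · · · ·
    · · · · · · · · · · · ·
    · · · # # # # # # · · ·
    · · # # # · · · · · · ·
    · · · · · · · · · · · ·
    · · · · · · · · · · · ·
    · · · · · · · · · · · ·
T4:
  2·area = 132  (B↔C swapped to make it positive)
  edge (13, 11)→(24, 18): d=(11,7) right/bottom  bias=-1
  edge (24, 18)→(2, 16): d=(-22,-2) top-left  bias=+0
  edge (2, 16)→(13, 11): d=(11,-5) top-left  bias=+0
    (6,5)@(13, 11): e=[0,132,0] → ·  [on edge]
    (4,6)@(9, 13): e=[50,80,2] → #
    (5,6)@(11, 13): e=[36,84,12] → #
    (6,6)@(13, 13): e=[22,88,22] → #
    (7,6)@(15, 13): e=[8,92,32] → #
    (8,6)@(17, 13): e=[-6,96,42] → ·
    (2,7)@(5, 15): e=[100,28,4] → #
    (3,7)@(7, 15): e=[86,32,14] → #
    (8,7)@(17, 15): e=[16,52,64] → #
    (9,7)@(19, 15): e=[2,56,74] → #
    (10,7)@(21, 15): e=[-12,60,84] → ·
    (2,8)@(5, 17): e=[122,-16,26] → ·
    (6,8)@(13, 17): e=[66,0,66] → #  [on edge]
  covered (17 px):
    · · · · · · · · · · · ·
    · · · · · · · · · · · ·
    · · · · · · · · · · · ·
    · · · · · · · · · · · ·
    · · · · · · · · · · · ·
    · · · · · · · · · · · ·
    · · · · # # # # · · · ·
    · · # # # # # # # # · ·
    · · · · · · # # # # # ·

Final: 68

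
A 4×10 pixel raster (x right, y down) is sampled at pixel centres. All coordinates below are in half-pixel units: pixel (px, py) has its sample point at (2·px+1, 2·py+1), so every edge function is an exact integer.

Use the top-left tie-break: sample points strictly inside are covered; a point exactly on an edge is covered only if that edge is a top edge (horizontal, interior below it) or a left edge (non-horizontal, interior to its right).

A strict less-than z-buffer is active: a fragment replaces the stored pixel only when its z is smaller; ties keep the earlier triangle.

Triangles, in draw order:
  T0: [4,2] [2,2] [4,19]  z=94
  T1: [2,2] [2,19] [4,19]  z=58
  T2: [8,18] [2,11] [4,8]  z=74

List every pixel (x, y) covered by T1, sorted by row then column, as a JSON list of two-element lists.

T0:
  2·area = 34  (B↔C swapped to make it positive)
  edge (4, 2)→(4, 19): d=(0,17) right/bottom  bias=-1
  edge (4, 19)→(2, 2): d=(-2,-17) top-left  bias=+0
  edge (2, 2)→(4, 2): d=(2,0) top-left  bias=+0
    (1,1)@(3, 3): e=[17,15,2] → █
    (2,1)@(5, 3): e=[-17,49,2] → ·
    (1,2)@(3, 5): e=[17,11,6] → █
    (2,2)@(5, 5): e=[-17,45,6] → ·
    (1,3)@(3, 7): e=[17,7,10] → █
    (2,3)@(5, 7): e=[-17,41,10] → ·
    (1,4)@(3, 9): e=[17,3,14] → █
    (2,4)@(5, 9): e=[-17,37,14] → ·
    (1,5)@(3, 11): e=[17,-1,18] → ·
  covered (4 px):
    · · · ·
    · █ · ·
    · █ · ·
    · █ · ·
    · █ · ·
    · · · ·
    · · · ·
    · · · ·
    · · · ·
    · · · ·
T1:
  2·area = 34  (B↔C swapped to make it positive)
  edge (2, 2)→(4, 19): d=(2,17) right/bottom  bias=-1
  edge (4, 19)→(2, 19): d=(-2,0) right/bottom  bias=-1
  edge (2, 19)→(2, 2): d=(0,-17) top-left  bias=+0
    (1,5)@(3, 11): e=[1,16,17] → █
    (2,5)@(5, 11): e=[-33,16,51] → ·
    (1,6)@(3, 13): e=[5,12,17] → █
    (2,6)@(5, 13): e=[-29,12,51] → ·
    (1,7)@(3, 15): e=[9,8,17] → █
    (2,7)@(5, 15): e=[-25,8,51] → ·
    (1,8)@(3, 17): e=[13,4,17] → █
    (2,8)@(5, 17): e=[-21,4,51] → ·
    (0,9)@(1, 19): e=[51,0,-17] → ·  [on edge]
    (1,9)@(3, 19): e=[17,0,17] → ·  [on edge]
    (2,9)@(5, 19): e=[-17,0,51] → ·  [on edge]
    (3,9)@(7, 19): e=[-51,0,85] → ·  [on edge]
  covered (4 px):
    · · · ·
    · · · ·
    · · · ·
    · · · ·
    · · · ·
    · █ · ·
    · █ · ·
    · █ · ·
    · █ · ·
    · · · ·
T2:
  2·area = 32
  edge (8, 18)→(2, 11): d=(-6,-7) top-left  bias=+0
  edge (2, 11)→(4, 8): d=(2,-3) top-left  bias=+0
  edge (4, 8)→(8, 18): d=(4,10) right/bottom  bias=-1
    (1,5)@(3, 11): e=[7,3,22] → █
    (2,5)@(5, 11): e=[21,9,2] → █
    (3,5)@(7, 11): e=[35,15,-18] → ·
    (1,6)@(3, 13): e=[-5,7,30] → ·
    (2,6)@(5, 13): e=[9,13,10] → █
    (3,6)@(7, 13): e=[23,19,-10] → ·
    (2,7)@(5, 15): e=[-3,17,18] → ·
  covered (3 px):
    · · · ·
    · · · ·
    · · · ·
    · · · ·
    · · · ·
    · █ █ ·
    · · █ ·
    · · · ·
    · · · ·
    · · · ·

Result: [[1,5],[1,6],[1,7],[1,8]]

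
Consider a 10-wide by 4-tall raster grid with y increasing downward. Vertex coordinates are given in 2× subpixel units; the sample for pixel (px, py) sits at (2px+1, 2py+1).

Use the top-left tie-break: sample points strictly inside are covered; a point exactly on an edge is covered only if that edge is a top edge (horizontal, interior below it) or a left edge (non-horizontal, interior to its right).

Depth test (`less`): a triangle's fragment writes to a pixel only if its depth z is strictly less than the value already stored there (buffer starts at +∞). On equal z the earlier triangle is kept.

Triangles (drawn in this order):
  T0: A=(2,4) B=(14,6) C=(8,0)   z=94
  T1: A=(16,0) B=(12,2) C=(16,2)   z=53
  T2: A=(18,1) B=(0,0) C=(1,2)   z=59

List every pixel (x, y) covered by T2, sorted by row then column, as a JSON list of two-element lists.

T0:
  2·area = 60  (B↔C swapped to make it positive)
  edge (2, 4)→(8, 0): d=(6,-4) top-left  bias=+0
  edge (8, 0)→(14, 6): d=(6,6) right/bottom  bias=-1
  edge (14, 6)→(2, 4): d=(-12,-2) top-left  bias=+0
    (3,0)@(7, 1): e=[2,12,46] → X
    (4,0)@(9, 1): e=[10,0,50] → .  [on edge]
    (2,1)@(5, 3): e=[6,36,18] → X
    (4,1)@(9, 3): e=[22,12,26] → X
    (5,1)@(11, 3): e=[30,0,30] → .  [on edge]
    (2,2)@(5, 5): e=[18,48,-6] → .
    (3,2)@(7, 5): e=[26,36,-2] → .
    (4,2)@(9, 5): e=[34,24,2] → X
    (5,2)@(11, 5): e=[42,12,6] → X
    (6,2)@(13, 5): e=[50,0,10] → .  [on edge]
    (4,3)@(9, 7): e=[46,36,-22] → .
    (5,3)@(11, 7): e=[54,24,-18] → .
    (7,3)@(15, 7): e=[70,0,-10] → .  [on edge]
  covered (6 px):
    . . . X . . . . . .
    . . X X X . . . . .
    . . . . X X . . . .
    . . . . . . . . . .
T1:
  2·area = 8  (B↔C swapped to make it positive)
  edge (16, 0)→(16, 2): d=(0,2) right/bottom  bias=-1
  edge (16, 2)→(12, 2): d=(-4,0) right/bottom  bias=-1
  edge (12, 2)→(16, 0): d=(4,-2) top-left  bias=+0
    (7,0)@(15, 1): e=[2,4,2] → X
    (8,0)@(17, 1): e=[-2,4,6] → .
    (7,1)@(15, 3): e=[2,-4,10] → .
  covered (1 px):
    . . . . . . . X . .
    . . . . . . . . . .
    . . . . . . . . . .
    . . . . . . . . . .
T2:
  2·area = 35  (B↔C swapped to make it positive)
  edge (18, 1)→(1, 2): d=(-17,1) right/bottom  bias=-1
  edge (1, 2)→(0, 0): d=(-1,-2) top-left  bias=+0
  edge (0, 0)→(18, 1): d=(18,1) right/bottom  bias=-1
    (0,0)@(1, 1): e=[17,1,17] → X
    (1,0)@(3, 1): e=[15,5,15] → X
    (2,0)@(5, 1): e=[13,9,13] → X
    (3,0)@(7, 1): e=[11,13,11] → X
    (4,0)@(9, 1): e=[9,17,9] → X
    (5,0)@(11, 1): e=[7,21,7] → X
    (6,0)@(13, 1): e=[5,25,5] → X
    (7,0)@(15, 1): e=[3,29,3] → X
    (8,0)@(17, 1): e=[1,33,1] → X
    (9,0)@(19, 1): e=[-1,37,-1] → .
    (0,1)@(1, 3): e=[-17,-1,53] → .
    (1,1)@(3, 3): e=[-19,3,51] → .
  covered (9 px):
    X X X X X X X X X .
    . . . . . . . . . .
    . . . . . . . . . .
    . . . . . . . . . .

Answer: [[0,0],[1,0],[2,0],[3,0],[4,0],[5,0],[6,0],[7,0],[8,0]]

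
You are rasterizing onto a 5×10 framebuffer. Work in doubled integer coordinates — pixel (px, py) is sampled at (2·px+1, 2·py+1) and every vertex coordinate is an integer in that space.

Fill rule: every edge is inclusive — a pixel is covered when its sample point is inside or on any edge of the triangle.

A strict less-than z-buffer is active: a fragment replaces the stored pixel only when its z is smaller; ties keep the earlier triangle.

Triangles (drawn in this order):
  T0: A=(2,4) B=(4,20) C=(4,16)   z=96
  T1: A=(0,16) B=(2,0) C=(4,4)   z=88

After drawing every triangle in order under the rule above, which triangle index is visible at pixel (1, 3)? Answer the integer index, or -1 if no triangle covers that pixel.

T0:
  2·area = 8  (B↔C swapped to make it positive)
  edge (2, 4)→(4, 16): d=(2,12) inclusive
  edge (4, 16)→(4, 20): d=(0,4) inclusive
  edge (4, 20)→(2, 4): d=(-2,-16) inclusive
    (1,5)@(3, 11): e=[2,4,2] → #
    (2,5)@(5, 11): e=[-22,-4,34] → ·
    (1,6)@(3, 13): e=[6,4,-2] → ·
  covered (1 px):
    · · · · ·
    · · · · ·
    · · · · ·
    · · · · ·
    · · · · ·
    · # · · ·
    · · · · ·
    · · · · ·
    · · · · ·
    · · · · ·
T1:
  2·area = 40
  edge (0, 16)→(2, 0): d=(2,-16) inclusive
  edge (2, 0)→(4, 4): d=(2,4) inclusive
  edge (4, 4)→(0, 16): d=(-4,12) inclusive
    (2,0)@(5, 1): e=[50,-10,0] → ·  [on edge]
    (1,1)@(3, 3): e=[22,2,16] → #
    (2,1)@(5, 3): e=[54,-6,-8] → ·
    (1,2)@(3, 5): e=[26,6,8] → #
    (2,2)@(5, 5): e=[58,-2,-16] → ·
    (1,3)@(3, 7): e=[30,10,0] → #  [on edge]
    (2,3)@(5, 7): e=[62,2,-24] → ·
    (0,4)@(1, 9): e=[2,22,16] → #
    (1,4)@(3, 9): e=[34,14,-8] → ·
    (0,5)@(1, 11): e=[6,26,8] → #
    (1,5)@(3, 11): e=[38,18,-16] → ·
    (0,6)@(1, 13): e=[10,30,0] → #  [on edge]
  covered (6 px):
    · · · · ·
    · # · · ·
    · # · · ·
    · # · · ·
    # · · · ·
    # · · · ·
    # · · · ·
    · · · · ·
    · · · · ·
    · · · · ·

Z-buffer (winner per pixel, '.' = empty):
  . . . . .
  . 1 . . .
  . 1 . . .
  . 1 . . .
  1 . . . .
  1 0 . . .
  1 . . . .
  . . . . .
  . . . . .
  . . . . .

Answer: 1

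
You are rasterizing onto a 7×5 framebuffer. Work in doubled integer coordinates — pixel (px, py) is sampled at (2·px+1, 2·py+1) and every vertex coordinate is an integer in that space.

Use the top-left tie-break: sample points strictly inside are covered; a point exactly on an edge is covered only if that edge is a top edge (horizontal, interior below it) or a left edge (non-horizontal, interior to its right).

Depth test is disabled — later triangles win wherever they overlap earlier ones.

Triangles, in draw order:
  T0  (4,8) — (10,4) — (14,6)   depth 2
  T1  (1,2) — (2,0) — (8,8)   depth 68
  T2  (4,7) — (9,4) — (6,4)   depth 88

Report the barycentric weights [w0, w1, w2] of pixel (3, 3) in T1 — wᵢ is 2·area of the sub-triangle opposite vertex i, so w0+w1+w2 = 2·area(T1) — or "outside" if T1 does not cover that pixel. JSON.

T0:
  2·area = 28
  edge (4, 8)→(10, 4): d=(6,-4) top-left  bias=+0
  edge (10, 4)→(14, 6): d=(4,2) right/bottom  bias=-1
  edge (14, 6)→(4, 8): d=(-10,2) right/bottom  bias=-1
    (4,2)@(9, 5): e=[2,6,20] → X
    (5,2)@(11, 5): e=[10,2,16] → X
    (6,2)@(13, 5): e=[18,-2,12] → .
    (3,3)@(7, 7): e=[6,18,4] → X
    (4,3)@(9, 7): e=[14,14,0] → .  [on edge]
    (5,3)@(11, 7): e=[22,10,-4] → .
    (3,4)@(7, 9): e=[18,26,-16] → .
  covered (3 px):
    . . . . . . .
    . . . . . . .
    . . . . X X .
    . . . X . . .
    . . . . . . .
T1:
  2·area = 20
  edge (1, 2)→(2, 0): d=(1,-2) top-left  bias=+0
  edge (2, 0)→(8, 8): d=(6,8) right/bottom  bias=-1
  edge (8, 8)→(1, 2): d=(-7,-6) top-left  bias=+0
    (1,1)@(3, 3): e=[5,10,5] → X
    (2,1)@(5, 3): e=[9,-6,17] → .
    (1,2)@(3, 5): e=[7,22,-9] → .
    (2,2)@(5, 5): e=[11,6,3] → X
    (3,2)@(7, 5): e=[15,-10,15] → .
    (2,3)@(5, 7): e=[13,18,-11] → .
    (3,3)@(7, 7): e=[17,2,1] → X
    (4,3)@(9, 7): e=[21,-14,13] → .
    (3,4)@(7, 9): e=[19,14,-13] → .
  covered (3 px):
    . . . . . . .
    . X . . . . .
    . . X . . . .
    . . . X . . .
    . . . . . . .
T2:
  2·area = 9  (B↔C swapped to make it positive)
  edge (4, 7)→(6, 4): d=(2,-3) top-left  bias=+0
  edge (6, 4)→(9, 4): d=(3,0) top-left  bias=+0
  edge (9, 4)→(4, 7): d=(-5,3) right/bottom  bias=-1
    (3,2)@(7, 5): e=[5,3,1] → X
    (4,2)@(9, 5): e=[11,3,-5] → .
    (3,3)@(7, 7): e=[9,9,-9] → .
  covered (1 px):
    . . . . . . .
    . . . . . . .
    . . . X . . .
    . . . . . . .
    . . . . . . .

Final: [2,1,17]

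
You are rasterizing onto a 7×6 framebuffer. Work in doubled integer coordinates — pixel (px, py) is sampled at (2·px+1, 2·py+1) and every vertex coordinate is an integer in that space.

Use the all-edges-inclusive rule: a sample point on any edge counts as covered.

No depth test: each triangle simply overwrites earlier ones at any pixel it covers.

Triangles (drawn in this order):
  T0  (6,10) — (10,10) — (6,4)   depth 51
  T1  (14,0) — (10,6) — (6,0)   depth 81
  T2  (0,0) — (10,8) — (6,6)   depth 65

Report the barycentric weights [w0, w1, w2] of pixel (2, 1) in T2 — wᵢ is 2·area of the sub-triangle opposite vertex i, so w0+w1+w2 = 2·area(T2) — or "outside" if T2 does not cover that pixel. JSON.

T0:
  2·area = 24  (B↔C swapped to make it positive)
  edge (6, 10)→(6, 4): d=(0,-6) inclusive
  edge (6, 4)→(10, 10): d=(4,6) inclusive
  edge (10, 10)→(6, 10): d=(-4,0) inclusive
    (3,3)@(7, 7): e=[6,6,12] → █
    (4,3)@(9, 7): e=[18,-6,12] → ·
    (3,4)@(7, 9): e=[6,14,4] → █
    (4,4)@(9, 9): e=[18,2,4] → █
    (5,4)@(11, 9): e=[30,-10,4] → ·
    (3,5)@(7, 11): e=[6,22,-4] → ·
    (4,5)@(9, 11): e=[18,10,-4] → ·
  covered (3 px):
    · · · · · · ·
    · · · · · · ·
    · · · · · · ·
    · · · █ · · ·
    · · · █ █ · ·
    · · · · · · ·
T1:
  2·area = 48
  edge (14, 0)→(10, 6): d=(-4,6) inclusive
  edge (10, 6)→(6, 0): d=(-4,-6) inclusive
  edge (6, 0)→(14, 0): d=(8,0) inclusive
    (3,0)@(7, 1): e=[38,2,8] → █
    (4,0)@(9, 1): e=[26,14,8] → █
    (5,0)@(11, 1): e=[14,26,8] → █
    (6,0)@(13, 1): e=[2,38,8] → █
    (3,1)@(7, 3): e=[30,-6,24] → ·
    (4,1)@(9, 3): e=[18,6,24] → █
    (6,1)@(13, 3): e=[-6,30,24] → ·
    (4,2)@(9, 5): e=[10,-2,40] → ·
    (5,2)@(11, 5): e=[-2,10,40] → ·
  covered (6 px):
    · · · █ █ █ █
    · · · · █ █ ·
    · · · · · · ·
    · · · · · · ·
    · · · · · · ·
    · · · · · · ·
T2:
  2·area = 12
  edge (0, 0)→(10, 8): d=(10,8) inclusive
  edge (10, 8)→(6, 6): d=(-4,-2) inclusive
  edge (6, 6)→(0, 0): d=(-6,-6) inclusive
    (0,0)@(1, 1): e=[2,10,0] → █  [on edge]
    (1,0)@(3, 1): e=[-14,14,12] → ·
    (0,1)@(1, 3): e=[22,2,-12] → ·
    (1,1)@(3, 3): e=[6,6,0] → █  [on edge]
    (2,1)@(5, 3): e=[-10,10,12] → ·
    (1,2)@(3, 5): e=[26,-2,-12] → ·
    (2,2)@(5, 5): e=[10,2,0] → █  [on edge]
    (3,2)@(7, 5): e=[-6,6,12] → ·
    (2,3)@(5, 7): e=[30,-6,-12] → ·
    (3,3)@(7, 7): e=[14,-2,0] → ·  [on edge]
    (4,4)@(9, 9): e=[18,-6,0] → ·  [on edge]
    (5,5)@(11, 11): e=[22,-10,0] → ·  [on edge]
  covered (3 px):
    █ · · · · · ·
    · █ · · · · ·
    · · █ · · · ·
    · · · · · · ·
    · · · · · · ·
    · · · · · · ·

Final: "outside"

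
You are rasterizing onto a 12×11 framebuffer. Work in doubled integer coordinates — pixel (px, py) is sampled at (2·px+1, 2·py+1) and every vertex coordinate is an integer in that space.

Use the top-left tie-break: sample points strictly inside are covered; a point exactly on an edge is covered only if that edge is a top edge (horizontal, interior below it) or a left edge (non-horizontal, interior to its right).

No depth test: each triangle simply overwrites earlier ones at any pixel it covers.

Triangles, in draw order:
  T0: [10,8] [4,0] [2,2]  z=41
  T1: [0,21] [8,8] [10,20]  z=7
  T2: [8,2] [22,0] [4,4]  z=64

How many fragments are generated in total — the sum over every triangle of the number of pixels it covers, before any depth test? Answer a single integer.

T0:
  2·area = 28  (B↔C swapped to make it positive)
  edge (10, 8)→(2, 2): d=(-8,-6) top-left  bias=+0
  edge (2, 2)→(4, 0): d=(2,-2) top-left  bias=+0
  edge (4, 0)→(10, 8): d=(6,8) right/bottom  bias=-1
    (1,0)@(3, 1): e=[14,0,14] → #  [on edge]
    (2,0)@(5, 1): e=[26,4,-2] → ·
    (0,1)@(1, 3): e=[-14,0,42] → ·  [on edge]
    (1,1)@(3, 3): e=[-2,4,26] → ·
    (2,1)@(5, 3): e=[10,8,10] → #
    (3,1)@(7, 3): e=[22,12,-6] → ·
    (2,2)@(5, 5): e=[-6,12,22] → ·
    (3,2)@(7, 5): e=[6,16,6] → #
    (4,2)@(9, 5): e=[18,20,-10] → ·
    (3,3)@(7, 7): e=[-10,20,18] → ·
    (4,3)@(9, 7): e=[2,24,2] → #
    (5,3)@(11, 7): e=[14,28,-14] → ·
  covered (4 px):
    · # · · · · · · · · · ·
    · · # · · · · · · · · ·
    · · · # · · · · · · · ·
    · · · · # · · · · · · ·
    · · · · · · · · · · · ·
    · · · · · · · · · · · ·
    · · · · · · · · · · · ·
    · · · · · · · · · · · ·
    · · · · · · · · · · · ·
    · · · · · · · · · · · ·
    · · · · · · · · · · · ·
T1:
  2·area = 122
  edge (0, 21)→(8, 8): d=(8,-13) top-left  bias=+0
  edge (8, 8)→(10, 20): d=(2,12) right/bottom  bias=-1
  edge (10, 20)→(0, 21): d=(-10,1) right/bottom  bias=-1
    (3,5)@(7, 11): e=[11,18,93] → #
    (4,5)@(9, 11): e=[37,-6,91] → ·
    (2,6)@(5, 13): e=[1,46,75] → #
    (4,6)@(9, 13): e=[53,-2,71] → ·
    (2,7)@(5, 15): e=[17,50,55] → #
    (4,7)@(9, 15): e=[69,2,51] → #
    (5,7)@(11, 15): e=[95,-22,49] → ·
    (1,8)@(3, 17): e=[7,78,37] → #
    (5,8)@(11, 17): e=[111,-18,29] → ·
    (1,9)@(3, 19): e=[23,82,17] → #
    (5,9)@(11, 19): e=[127,-14,9] → ·
    (1,10)@(3, 21): e=[39,86,-3] → ·
  covered (14 px):
    · · · · · · · · · · · ·
    · · · · · · · · · · · ·
    · · · · · · · · · · · ·
    · · · · · · · · · · · ·
    · · · · · · · · · · · ·
    · · · # · · · · · · · ·
    · · # # · · · · · · · ·
    · · # # # · · · · · · ·
    · # # # # · · · · · · ·
    · # # # # · · · · · · ·
    · · · · · · · · · · · ·
T2:
  2·area = 20
  edge (8, 2)→(22, 0): d=(14,-2) top-left  bias=+0
  edge (22, 0)→(4, 4): d=(-18,4) right/bottom  bias=-1
  edge (4, 4)→(8, 2): d=(4,-2) top-left  bias=+0
    (7,0)@(15, 1): e=[0,10,10] → #  [on edge]
    (8,0)@(17, 1): e=[4,2,14] → #
    (9,0)@(19, 1): e=[8,-6,18] → ·
    (0,1)@(1, 3): e=[0,30,-10] → ·  [on edge]
    (3,1)@(7, 3): e=[12,6,2] → #
    (4,1)@(9, 3): e=[16,-2,6] → ·
    (7,1)@(15, 3): e=[28,-26,18] → ·
    (8,1)@(17, 3): e=[32,-34,22] → ·
    (3,2)@(7, 5): e=[40,-30,10] → ·
  covered (3 px):
    · · · · · · · # # · · ·
    · · · # · · · · · · · ·
    · · · · · · · · · · · ·
    · · · · · · · · · · · ·
    · · · · · · · · · · · ·
    · · · · · · · · · · · ·
    · · · · · · · · · · · ·
    · · · · · · · · · · · ·
    · · · · · · · · · · · ·
    · · · · · · · · · · · ·
    · · · · · · · · · · · ·

Result: 21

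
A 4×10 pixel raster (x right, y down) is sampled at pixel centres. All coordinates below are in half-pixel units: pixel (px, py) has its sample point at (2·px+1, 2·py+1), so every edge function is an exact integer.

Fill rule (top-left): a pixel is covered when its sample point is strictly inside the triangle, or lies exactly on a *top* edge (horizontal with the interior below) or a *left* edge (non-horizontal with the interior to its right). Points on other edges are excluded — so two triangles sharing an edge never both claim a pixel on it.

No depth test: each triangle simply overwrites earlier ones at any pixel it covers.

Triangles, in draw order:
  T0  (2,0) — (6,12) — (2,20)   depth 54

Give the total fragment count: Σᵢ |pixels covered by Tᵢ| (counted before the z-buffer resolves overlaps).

T0:
  2·area = 80
  edge (2, 0)→(6, 12): d=(4,12) right/bottom  bias=-1
  edge (6, 12)→(2, 20): d=(-4,8) right/bottom  bias=-1
  edge (2, 20)→(2, 0): d=(0,-20) top-left  bias=+0
    (1,1)@(3, 3): e=[0,60,20] → .  [on edge]
    (1,2)@(3, 5): e=[8,52,20] → X
    (2,2)@(5, 5): e=[-16,36,60] → .
    (1,3)@(3, 7): e=[16,44,20] → X
    (2,3)@(5, 7): e=[-8,28,60] → .
    (1,4)@(3, 9): e=[24,36,20] → X
    (2,4)@(5, 9): e=[0,20,60] → .  [on edge]
    (1,5)@(3, 11): e=[32,28,20] → X
    (2,5)@(5, 11): e=[8,12,60] → X
    (3,5)@(7, 11): e=[-16,-4,100] → .
    (1,6)@(3, 13): e=[40,20,20] → X
    (3,6)@(7, 13): e=[-8,-12,100] → .
    (3,7)@(7, 15): e=[0,-20,100] → .  [on edge]
  covered (9 px):
    . . . .
    . . . .
    . X . .
    . X . .
    . X . .
    . X X .
    . X X .
    . X . .
    . X . .
    . . . .

Final: 9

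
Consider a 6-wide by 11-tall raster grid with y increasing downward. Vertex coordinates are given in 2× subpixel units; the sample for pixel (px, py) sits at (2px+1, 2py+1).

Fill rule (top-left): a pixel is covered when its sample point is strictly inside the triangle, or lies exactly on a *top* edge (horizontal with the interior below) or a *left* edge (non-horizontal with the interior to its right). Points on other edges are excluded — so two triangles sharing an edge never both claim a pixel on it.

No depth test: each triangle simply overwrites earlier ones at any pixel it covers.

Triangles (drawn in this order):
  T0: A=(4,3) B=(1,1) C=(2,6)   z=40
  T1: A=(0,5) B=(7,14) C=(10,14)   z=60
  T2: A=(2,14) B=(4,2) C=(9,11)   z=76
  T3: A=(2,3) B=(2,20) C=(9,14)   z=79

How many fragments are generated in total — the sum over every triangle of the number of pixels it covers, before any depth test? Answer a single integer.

T0:
  2·area = 13  (B↔C swapped to make it positive)
  edge (4, 3)→(2, 6): d=(-2,3) right/bottom  bias=-1
  edge (2, 6)→(1, 1): d=(-1,-5) top-left  bias=+0
  edge (1, 1)→(4, 3): d=(3,2) right/bottom  bias=-1
    (0,0)@(1, 1): e=[13,0,0] → ·  [on edge]
    (1,1)@(3, 3): e=[3,8,2] → █
    (2,1)@(5, 3): e=[-3,18,-2] → ·
    (1,2)@(3, 5): e=[-1,6,8] → ·
    (3,2)@(7, 5): e=[-13,26,0] → ·  [on edge]
    (1,5)@(3, 11): e=[-13,0,26] → ·  [on edge]
    (2,10)@(5, 21): e=[-39,0,52] → ·  [on edge]
  covered (1 px):
    · · · · · ·
    · █ · · · ·
    · · · · · ·
    · · · · · ·
    · · · · · ·
    · · · · · ·
    · · · · · ·
    · · · · · ·
    · · · · · ·
    · · · · · ·
    · · · · · ·
T1:
  2·area = 27  (B↔C swapped to make it positive)
  edge (0, 5)→(10, 14): d=(10,9) right/bottom  bias=-1
  edge (10, 14)→(7, 14): d=(-3,0) right/bottom  bias=-1
  edge (7, 14)→(0, 5): d=(-7,-9) top-left  bias=+0
    (2,5)@(5, 11): e=[15,9,3] → █
    (3,5)@(7, 11): e=[-3,9,21] → ·
    (2,6)@(5, 13): e=[35,3,-11] → ·
    (3,6)@(7, 13): e=[17,3,7] → █
    (4,6)@(9, 13): e=[-1,3,25] → ·
    (3,7)@(7, 15): e=[37,-3,-7] → ·
  covered (2 px):
    · · · · · ·
    · · · · · ·
    · · · · · ·
    · · · · · ·
    · · · · · ·
    · · █ · · ·
    · · · █ · ·
    · · · · · ·
    · · · · · ·
    · · · · · ·
    · · · · · ·
T2:
  2·area = 78
  edge (2, 14)→(4, 2): d=(2,-12) top-left  bias=+0
  edge (4, 2)→(9, 11): d=(5,9) right/bottom  bias=-1
  edge (9, 11)→(2, 14): d=(-7,3) right/bottom  bias=-1
    (2,2)@(5, 5): e=[18,6,54] → █
    (3,2)@(7, 5): e=[42,-12,48] → ·
    (2,3)@(5, 7): e=[22,16,40] → █
    (3,3)@(7, 7): e=[46,-2,34] → ·
    (1,4)@(3, 9): e=[2,44,32] → █
    (3,4)@(7, 9): e=[50,8,20] → █
    (4,4)@(9, 9): e=[74,-10,14] → ·
    (1,5)@(3, 11): e=[6,54,18] → █
    (4,5)@(9, 11): e=[78,0,0] → ·  [on edge]
    (1,6)@(3, 13): e=[10,64,4] → █
    (2,6)@(5, 13): e=[34,46,-2] → ·
    (3,6)@(7, 13): e=[58,28,-8] → ·
  covered (9 px):
    · · · · · ·
    · · · · · ·
    · · █ · · ·
    · · █ · · ·
    · █ █ █ · ·
    · █ █ █ · ·
    · █ · · · ·
    · · · · · ·
    · · · · · ·
    · · · · · ·
    · · · · · ·
T3:
  2·area = 119  (B↔C swapped to make it positive)
  edge (2, 3)→(9, 14): d=(7,11) right/bottom  bias=-1
  edge (9, 14)→(2, 20): d=(-7,6) right/bottom  bias=-1
  edge (2, 20)→(2, 3): d=(0,-17) top-left  bias=+0
    (1,2)@(3, 5): e=[3,99,17] → █
    (2,2)@(5, 5): e=[-19,87,51] → ·
    (1,3)@(3, 7): e=[17,85,17] → █
    (2,3)@(5, 7): e=[-5,73,51] → ·
    (1,4)@(3, 9): e=[31,71,17] → █
    (2,4)@(5, 9): e=[9,59,51] → █
    (3,4)@(7, 9): e=[-13,47,85] → ·
    (1,5)@(3, 11): e=[45,57,17] → █
    (3,5)@(7, 11): e=[1,33,85] → █
    (4,5)@(9, 11): e=[-21,21,119] → ·
    (1,6)@(3, 13): e=[59,43,17] → █
    (4,6)@(9, 13): e=[-7,7,119] → ·
  covered (16 px):
    · · · · · ·
    · · · · · ·
    · █ · · · ·
    · █ · · · ·
    · █ █ · · ·
    · █ █ █ · ·
    · █ █ █ · ·
    · █ █ █ · ·
    · █ █ · · ·
    · █ · · · ·
    · · · · · ·

Answer: 28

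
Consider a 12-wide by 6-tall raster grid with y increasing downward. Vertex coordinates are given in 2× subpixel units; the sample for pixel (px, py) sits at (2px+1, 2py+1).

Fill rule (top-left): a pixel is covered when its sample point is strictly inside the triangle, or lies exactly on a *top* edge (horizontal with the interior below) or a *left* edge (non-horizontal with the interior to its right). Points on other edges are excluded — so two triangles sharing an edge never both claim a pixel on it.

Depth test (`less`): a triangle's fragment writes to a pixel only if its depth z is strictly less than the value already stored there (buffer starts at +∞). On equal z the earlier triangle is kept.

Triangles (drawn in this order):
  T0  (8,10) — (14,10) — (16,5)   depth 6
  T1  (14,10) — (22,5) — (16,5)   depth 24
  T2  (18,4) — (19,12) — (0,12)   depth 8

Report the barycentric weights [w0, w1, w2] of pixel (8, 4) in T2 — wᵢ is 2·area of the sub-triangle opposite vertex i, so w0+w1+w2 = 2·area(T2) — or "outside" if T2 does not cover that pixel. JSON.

T0:
  2·area = 30  (B↔C swapped to make it positive)
  edge (8, 10)→(16, 5): d=(8,-5) top-left  bias=+0
  edge (16, 5)→(14, 10): d=(-2,5) right/bottom  bias=-1
  edge (14, 10)→(8, 10): d=(-6,0) right/bottom  bias=-1
    (6,3)@(13, 7): e=[1,11,18] → █
    (7,3)@(15, 7): e=[11,1,18] → █
    (8,3)@(17, 7): e=[21,-9,18] → ·
    (5,4)@(11, 9): e=[7,17,6] → █
    (7,4)@(15, 9): e=[27,-3,6] → ·
    (5,5)@(11, 11): e=[23,13,-6] → ·
    (6,5)@(13, 11): e=[33,3,-6] → ·
  covered (4 px):
    · · · · · · · · · · · ·
    · · · · · · · · · · · ·
    · · · · · · · · · · · ·
    · · · · · · █ █ · · · ·
    · · · · · █ █ · · · · ·
    · · · · · · · · · · · ·
T1:
  2·area = 30  (B↔C swapped to make it positive)
  edge (14, 10)→(16, 5): d=(2,-5) top-left  bias=+0
  edge (16, 5)→(22, 5): d=(6,0) top-left  bias=+0
  edge (22, 5)→(14, 10): d=(-8,5) right/bottom  bias=-1
    (0,2)@(1, 5): e=[-75,0,105] → ·  [on edge]
    (1,2)@(3, 5): e=[-65,0,95] → ·  [on edge]
    (2,2)@(5, 5): e=[-55,0,85] → ·  [on edge]
    (3,2)@(7, 5): e=[-45,0,75] → ·  [on edge]
    (4,2)@(9, 5): e=[-35,0,65] → ·  [on edge]
    (5,2)@(11, 5): e=[-25,0,55] → ·  [on edge]
    (6,2)@(13, 5): e=[-15,0,45] → ·  [on edge]
    (7,2)@(15, 5): e=[-5,0,35] → ·  [on edge]
    (8,2)@(17, 5): e=[5,0,25] → █  [on edge]
    (9,2)@(19, 5): e=[15,0,15] → █  [on edge]
    (10,2)@(21, 5): e=[25,0,5] → █  [on edge]
    (11,2)@(23, 5): e=[35,0,-5] → ·  [on edge]
  covered (5 px):
    · · · · · · · · · · · ·
    · · · · · · · · · · · ·
    · · · · · · · · █ █ █ ·
    · · · · · · · · █ · · ·
    · · · · · · · █ · · · ·
    · · · · · · · · · · · ·
T2:
  2·area = 152
  edge (18, 4)→(19, 12): d=(1,8) right/bottom  bias=-1
  edge (19, 12)→(0, 12): d=(-19,0) right/bottom  bias=-1
  edge (0, 12)→(18, 4): d=(18,-8) top-left  bias=+0
    (8,2)@(17, 5): e=[9,133,10] → █
    (9,2)@(19, 5): e=[-7,133,26] → ·
    (6,3)@(13, 7): e=[43,95,14] → █
    (7,3)@(15, 7): e=[27,95,30] → █
    (9,3)@(19, 7): e=[-5,95,62] → ·
    (3,4)@(7, 9): e=[93,57,2] → █
    (4,4)@(9, 9): e=[77,57,18] → █
    (5,4)@(11, 9): e=[61,57,34] → █
    (9,4)@(19, 9): e=[-3,57,98] → ·
    (1,5)@(3, 11): e=[127,19,6] → █
    (2,5)@(5, 11): e=[111,19,22] → █
    (9,5)@(19, 11): e=[-1,19,134] → ·
  covered (18 px):
    · · · · · · · · · · · ·
    · · · · · · · · · · · ·
    · · · · · · · · █ · · ·
    · · · · · · █ █ █ · · ·
    · · · █ █ █ █ █ █ · · ·
    · █ █ █ █ █ █ █ █ · · ·

Answer: [57,82,13]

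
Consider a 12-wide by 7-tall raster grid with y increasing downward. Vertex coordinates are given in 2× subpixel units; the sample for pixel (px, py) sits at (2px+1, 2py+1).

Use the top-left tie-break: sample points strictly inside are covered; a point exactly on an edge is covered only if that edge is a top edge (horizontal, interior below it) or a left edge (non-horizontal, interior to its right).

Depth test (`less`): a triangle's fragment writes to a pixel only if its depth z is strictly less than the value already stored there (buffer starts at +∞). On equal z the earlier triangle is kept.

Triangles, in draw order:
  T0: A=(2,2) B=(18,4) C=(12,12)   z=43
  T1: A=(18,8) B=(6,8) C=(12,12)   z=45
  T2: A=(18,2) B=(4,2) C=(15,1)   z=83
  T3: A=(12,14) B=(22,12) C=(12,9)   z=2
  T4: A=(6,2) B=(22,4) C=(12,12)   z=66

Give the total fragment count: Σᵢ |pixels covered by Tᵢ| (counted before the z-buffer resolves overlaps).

T0:
  2·area = 140
  edge (2, 2)→(18, 4): d=(16,2) right/bottom  bias=-1
  edge (18, 4)→(12, 12): d=(-6,8) right/bottom  bias=-1
  edge (12, 12)→(2, 2): d=(-10,-10) top-left  bias=+0
    (0,0)@(1, 1): e=[-14,154,0] → .  [on edge]
    (1,1)@(3, 3): e=[14,126,0] → X  [on edge]
    (2,1)@(5, 3): e=[10,110,20] → X
    (3,1)@(7, 3): e=[6,94,40] → X
    (4,1)@(9, 3): e=[2,78,60] → X
    (5,1)@(11, 3): e=[-2,62,80] → .
    (1,2)@(3, 5): e=[46,114,-20] → .
    (2,2)@(5, 5): e=[42,98,0] → X  [on edge]
    (5,2)@(11, 5): e=[30,50,60] → X
    (6,2)@(13, 5): e=[26,34,80] → X
    (7,2)@(15, 5): e=[22,18,100] → X
    (8,2)@(17, 5): e=[18,2,120] → X
    (3,3)@(7, 7): e=[70,70,0] → X  [on edge]
    (4,4)@(9, 9): e=[98,42,0] → X  [on edge]
    (5,5)@(11, 11): e=[126,14,0] → X  [on edge]
    (6,6)@(13, 13): e=[154,-14,0] → .  [on edge]
  covered (20 px):
    . . . . . . . . . . . .
    . X X X X . . . . . . .
    . . X X X X X X X . . .
    . . . X X X X X . . . .
    . . . . X X X . . . . .
    . . . . . X . . . . . .
    . . . . . . . . . . . .
T1:
  2·area = 48  (B↔C swapped to make it positive)
  edge (18, 8)→(12, 12): d=(-6,4) right/bottom  bias=-1
  edge (12, 12)→(6, 8): d=(-6,-4) top-left  bias=+0
  edge (6, 8)→(18, 8): d=(12,0) top-left  bias=+0
    (4,4)@(9, 9): e=[30,6,12] → X
    (5,4)@(11, 9): e=[22,14,12] → X
    (6,4)@(13, 9): e=[14,22,12] → X
    (7,4)@(15, 9): e=[6,30,12] → X
    (8,4)@(17, 9): e=[-2,38,12] → .
    (4,5)@(9, 11): e=[18,-6,36] → .
    (5,5)@(11, 11): e=[10,2,36] → X
    (7,5)@(15, 11): e=[-6,18,36] → .
    (5,6)@(11, 13): e=[-2,-10,60] → .
    (6,6)@(13, 13): e=[-10,-2,60] → .
  covered (6 px):
    . . . . . . . . . . . .
    . . . . . . . . . . . .
    . . . . . . . . . . . .
    . . . . . . . . . . . .
    . . . . X X X X . . . .
    . . . . . X X . . . . .
    . . . . . . . . . . . .
T2:
  2·area = 14
  edge (18, 2)→(4, 2): d=(-14,0) right/bottom  bias=-1
  edge (4, 2)→(15, 1): d=(11,-1) top-left  bias=+0
  edge (15, 1)→(18, 2): d=(3,1) right/bottom  bias=-1
    (7,0)@(15, 1): e=[14,0,0] → .  [on edge]
    (10,1)@(21, 3): e=[-14,28,0] → .  [on edge]
  covered (0 px):
    . . . . . . . . . . . .
    . . . . . . . . . . . .
    . . . . . . . . . . . .
    . . . . . . . . . . . .
    . . . . . . . . . . . .
    . . . . . . . . . . . .
    . . . . . . . . . . . .
T3:
  2·area = 50  (B↔C swapped to make it positive)
  edge (12, 14)→(12, 9): d=(0,-5) top-left  bias=+0
  edge (12, 9)→(22, 12): d=(10,3) right/bottom  bias=-1
  edge (22, 12)→(12, 14): d=(-10,2) right/bottom  bias=-1
    (6,5)@(13, 11): e=[5,17,28] → X
    (7,5)@(15, 11): e=[15,11,24] → X
    (8,5)@(17, 11): e=[25,5,20] → X
    (9,5)@(19, 11): e=[35,-1,16] → .
    (6,6)@(13, 13): e=[5,37,8] → X
    (8,6)@(17, 13): e=[25,25,0] → .  [on edge]
  covered (5 px):
    . . . . . . . . . . . .
    . . . . . . . . . . . .
    . . . . . . . . . . . .
    . . . . . . . . . . . .
    . . . . . . . . . . . .
    . . . . . . X X X . . .
    . . . . . . X X . . . .
T4:
  2·area = 148
  edge (6, 2)→(22, 4): d=(16,2) right/bottom  bias=-1
  edge (22, 4)→(12, 12): d=(-10,8) right/bottom  bias=-1
  edge (12, 12)→(6, 2): d=(-6,-10) top-left  bias=+0
    (3,1)@(7, 3): e=[14,130,4] → X
    (4,1)@(9, 3): e=[10,114,24] → X
    (5,1)@(11, 3): e=[6,98,44] → X
    (6,1)@(13, 3): e=[2,82,64] → X
    (7,1)@(15, 3): e=[-2,66,84] → .
    (3,2)@(7, 5): e=[46,110,-8] → .
    (4,2)@(9, 5): e=[42,94,12] → X
    (7,2)@(15, 5): e=[30,46,72] → X
    (8,2)@(17, 5): e=[26,30,92] → X
    (9,2)@(19, 5): e=[22,14,112] → X
    (10,2)@(21, 5): e=[18,-2,132] → .
    (4,3)@(9, 7): e=[74,74,0] → X  [on edge]
  covered (19 px):
    . . . . . . . . . . . .
    . . . X X X X . . . . .
    . . . . X X X X X X . .
    . . . . X X X X X . . .
    . . . . . X X X . . . .
    . . . . . . X . . . . .
    . . . . . . . . . . . .

Result: 50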